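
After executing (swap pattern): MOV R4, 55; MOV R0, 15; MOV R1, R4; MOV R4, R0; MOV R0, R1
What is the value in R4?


Register state trace (swap pattern):
  MOV R4, 55  → R4 = 55
  MOV R0, 15  → R0 = 15
  MOV R1, R4  → R1 = 55  (save R4)
  MOV R4, R0  → R4 = 15  (R4 gets R0's value)
  MOV R0, R1  → R0 = 55  (R0 gets saved value)
Final: R4 = 15

15


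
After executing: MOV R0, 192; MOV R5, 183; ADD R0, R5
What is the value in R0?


Register state trace:
  MOV R0, 192  → R0 = 192
  MOV R5, 183  → R5 = 183
  ADD R0, R5  → R0 = 192 + 183 = 375
Final: R0 = 375

375


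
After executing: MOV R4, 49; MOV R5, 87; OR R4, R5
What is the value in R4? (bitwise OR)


Register state trace:
  MOV R4, 49  → R4 = 49 (0b00110001)
  MOV R5, 87  → R5 = 87 (0b01010111)
  OR R4, R5   → R4 = 49 OR 87 = 119 (0b01110111)
Final: R4 = 119

119


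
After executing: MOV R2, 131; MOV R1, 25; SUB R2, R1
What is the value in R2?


Register state trace:
  MOV R2, 131  → R2 = 131
  MOV R1, 25  → R1 = 25
  SUB R2, R1  → R2 = 131 - 25 = 106
Final: R2 = 106

106


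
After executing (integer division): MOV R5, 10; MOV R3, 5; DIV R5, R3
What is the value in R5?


Register state trace:
  MOV R5, 10  → R5 = 10
  MOV R3, 5  → R3 = 5
  DIV R5, R3  → R5 = 10 // 5 = 2
Final: R5 = 2

2


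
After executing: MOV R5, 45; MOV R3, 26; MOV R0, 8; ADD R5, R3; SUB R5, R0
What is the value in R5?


Register state trace:
  MOV R5, 45  → R5 = 45
  MOV R3, 26  → R3 = 26
  MOV R0, 8  → R0 = 8
  ADD R5, R3  → R5 = 45 + 26 = 71
  SUB R5, R0  → R5 = 71 - 8 = 63
Final: R5 = 63

63


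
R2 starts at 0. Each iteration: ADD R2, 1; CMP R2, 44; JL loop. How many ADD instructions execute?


Loop trace (R2 starts at 0, target 44, step 1):
  ADD #1: R2 = 0 + 1 = 1  → 1 < 44, loop
  ADD #2: R2 = 1 + 1 = 2  → 2 < 44, loop
  ADD #3: R2 = 2 + 1 = 3  → 3 < 44, loop
  ADD #4: R2 = 3 + 1 = 4  → 4 < 44, loop
  ADD #5: R2 = 4 + 1 = 5  → 5 < 44, loop
  ADD #6: R2 = 5 + 1 = 6  → 6 < 44, loop
  ADD #7: R2 = 6 + 1 = 7  → 7 < 44, loop
  ADD #8: R2 = 7 + 1 = 8  → 8 < 44, loop
  ADD #9: R2 = 8 + 1 = 9  → 9 < 44, loop
  ADD #10: R2 = 9 + 1 = 10  → 10 < 44, loop
  ADD #11: R2 = 10 + 1 = 11  → 11 < 44, loop
  ADD #12: R2 = 11 + 1 = 12  → 12 < 44, loop
  ADD #13: R2 = 12 + 1 = 13  → 13 < 44, loop
  ADD #14: R2 = 13 + 1 = 14  → 14 < 44, loop
  ADD #15: R2 = 14 + 1 = 15  → 15 < 44, loop
  ADD #16: R2 = 15 + 1 = 16  → 16 < 44, loop
  ADD #17: R2 = 16 + 1 = 17  → 17 < 44, loop
  ADD #18: R2 = 17 + 1 = 18  → 18 < 44, loop
  ADD #19: R2 = 18 + 1 = 19  → 19 < 44, loop
  ADD #20: R2 = 19 + 1 = 20  → 20 < 44, loop
  ADD #21: R2 = 20 + 1 = 21  → 21 < 44, loop
  ADD #22: R2 = 21 + 1 = 22  → 22 < 44, loop
  ADD #23: R2 = 22 + 1 = 23  → 23 < 44, loop
  ADD #24: R2 = 23 + 1 = 24  → 24 < 44, loop
  ADD #25: R2 = 24 + 1 = 25  → 25 < 44, loop
  ADD #26: R2 = 25 + 1 = 26  → 26 < 44, loop
  ADD #27: R2 = 26 + 1 = 27  → 27 < 44, loop
  ADD #28: R2 = 27 + 1 = 28  → 28 < 44, loop
  ADD #29: R2 = 28 + 1 = 29  → 29 < 44, loop
  ADD #30: R2 = 29 + 1 = 30  → 30 < 44, loop
  ADD #31: R2 = 30 + 1 = 31  → 31 < 44, loop
  ADD #32: R2 = 31 + 1 = 32  → 32 < 44, loop
  ADD #33: R2 = 32 + 1 = 33  → 33 < 44, loop
  ADD #34: R2 = 33 + 1 = 34  → 34 < 44, loop
  ADD #35: R2 = 34 + 1 = 35  → 35 < 44, loop
  ADD #36: R2 = 35 + 1 = 36  → 36 < 44, loop
  ADD #37: R2 = 36 + 1 = 37  → 37 < 44, loop
  ADD #38: R2 = 37 + 1 = 38  → 38 < 44, loop
  ADD #39: R2 = 38 + 1 = 39  → 39 < 44, loop
  ADD #40: R2 = 39 + 1 = 40  → 40 < 44, loop
  ADD #41: R2 = 40 + 1 = 41  → 41 < 44, loop
  ADD #42: R2 = 41 + 1 = 42  → 42 < 44, loop
  ADD #43: R2 = 42 + 1 = 43  → 43 < 44, loop
  ADD #44: R2 = 43 + 1 = 44  → 44 >= 44, exit
Total ADD instructions: 44

44


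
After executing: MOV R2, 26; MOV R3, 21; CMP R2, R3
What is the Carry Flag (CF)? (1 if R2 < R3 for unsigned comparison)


Register state trace:
  MOV R2, 26  → R2 = 26
  MOV R3, 21  → R3 = 21
  CMP R2, R3  → unsigned 26 - 21: no borrow
  26 >= 21, so CF = 0
CF = 0

0


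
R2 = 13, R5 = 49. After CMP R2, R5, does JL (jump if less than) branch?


Trace:
  R2 = 13, R5 = 49
  CMP R2, R5  → compares 13 vs 49
  JL checks: is 13 less than 49?
  13 < 49, so condition is true
Branch taken: Yes

Yes


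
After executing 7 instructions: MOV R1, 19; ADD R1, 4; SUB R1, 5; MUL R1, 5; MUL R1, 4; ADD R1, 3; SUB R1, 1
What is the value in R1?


Register state trace:
  MOV R1, 19  → R1 = 19
  ADD R1, 4  → R1 = 19 + 4 = 23
  SUB R1, 5  → R1 = 23 - 5 = 18
  MUL R1, 5  → R1 = 18 * 5 = 90
  MUL R1, 4  → R1 = 90 * 4 = 360
  ADD R1, 3  → R1 = 360 + 3 = 363
  SUB R1, 1  → R1 = 363 - 1 = 362
Final: R1 = 362

362


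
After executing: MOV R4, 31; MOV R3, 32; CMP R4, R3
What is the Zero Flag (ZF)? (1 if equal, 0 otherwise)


Register state trace:
  MOV R4, 31  → R4 = 31
  MOV R3, 32  → R3 = 32
  CMP R4, R3  → computes 31 - 32 = -1
  Result is nonzero, so values are not equal
ZF = 0

0


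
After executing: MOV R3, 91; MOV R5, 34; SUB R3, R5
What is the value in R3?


Register state trace:
  MOV R3, 91  → R3 = 91
  MOV R5, 34  → R5 = 34
  SUB R3, R5  → R3 = 91 - 34 = 57
Final: R3 = 57

57


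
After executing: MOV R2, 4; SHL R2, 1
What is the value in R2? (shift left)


Register state trace:
  MOV R2, 4  → R2 = 4
  SHL R2, 1  → R2 = 4 << 1 = 4 * 2^1 = 8
Final: R2 = 8

8


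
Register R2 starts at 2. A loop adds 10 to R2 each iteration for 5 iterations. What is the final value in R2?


Starting value: R2 = 2
  Iter 1: R2 = 2 + 10 = 12
  Iter 2: R2 = 12 + 10 = 22
  Iter 3: R2 = 22 + 10 = 32
  Iter 4: R2 = 32 + 10 = 42
  Iter 5: R2 = 42 + 10 = 52
Final: R2 = 52

52


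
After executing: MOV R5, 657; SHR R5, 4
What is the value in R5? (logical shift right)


Register state trace:
  MOV R5, 657  → R5 = 657
  SHR R5, 4  → R5 = 657 >> 4 = 657 // 2^4 = 41
Final: R5 = 41

41


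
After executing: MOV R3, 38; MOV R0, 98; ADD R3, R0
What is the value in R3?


Register state trace:
  MOV R3, 38  → R3 = 38
  MOV R0, 98  → R0 = 98
  ADD R3, R0  → R3 = 38 + 98 = 136
Final: R3 = 136

136


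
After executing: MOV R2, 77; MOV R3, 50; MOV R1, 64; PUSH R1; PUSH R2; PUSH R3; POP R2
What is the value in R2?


Stack trace (top is rightmost):
  MOV R2, 77  → R2 = 77
  MOV R3, 50  → R3 = 50
  MOV R1, 64  → R1 = 64
  PUSH R1  → stack: [64]
  PUSH R2  → stack: [64, 77]
  PUSH R3  → stack: [64, 77, 50]
  POP R2  → R2 = 50, stack: [64, 77]
Final: R2 = 50

50


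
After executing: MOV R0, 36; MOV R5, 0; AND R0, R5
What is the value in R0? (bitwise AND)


Register state trace:
  MOV R0, 36  → R0 = 36 (0b00100100)
  MOV R5, 0  → R5 = 0 (0b00000000)
  AND R0, R5  → R0 = 36 AND 0 = 0 (0b00000000)
Final: R0 = 0

0


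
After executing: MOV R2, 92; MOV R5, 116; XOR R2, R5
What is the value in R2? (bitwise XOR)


Register state trace:
  MOV R2, 92  → R2 = 92 (0b01011100)
  MOV R5, 116  → R5 = 116 (0b01110100)
  XOR R2, R5  → R2 = 92 XOR 116 = 40 (0b00101000)
Final: R2 = 40

40


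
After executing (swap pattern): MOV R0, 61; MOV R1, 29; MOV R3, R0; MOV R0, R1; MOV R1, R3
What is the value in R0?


Register state trace (swap pattern):
  MOV R0, 61  → R0 = 61
  MOV R1, 29  → R1 = 29
  MOV R3, R0  → R3 = 61  (save R0)
  MOV R0, R1  → R0 = 29  (R0 gets R1's value)
  MOV R1, R3  → R1 = 61  (R1 gets saved value)
Final: R0 = 29

29


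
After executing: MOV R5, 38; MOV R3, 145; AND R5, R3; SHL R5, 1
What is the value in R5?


Register state trace:
  MOV R5, 38  → R5 = 38 (0b00100110)
  MOV R3, 145  → R3 = 145 (0b10010001)
  AND R5, R3  → R5 = 38 AND 145 = 0 (0b00000000)
  SHL R5, 1  → R5 = 0 << 1 = 0
Final: R5 = 0

0


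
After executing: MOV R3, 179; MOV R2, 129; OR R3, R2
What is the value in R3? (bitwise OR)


Register state trace:
  MOV R3, 179  → R3 = 179 (0b10110011)
  MOV R2, 129  → R2 = 129 (0b10000001)
  OR R3, R2   → R3 = 179 OR 129 = 179 (0b10110011)
Final: R3 = 179

179


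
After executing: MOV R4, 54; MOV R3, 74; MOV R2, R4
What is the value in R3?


Register state trace:
  MOV R4, 54  → R4 = 54
  MOV R3, 74  → R3 = 74
  MOV R2, R4  → R2 = 54
Final: R3 = 74

74


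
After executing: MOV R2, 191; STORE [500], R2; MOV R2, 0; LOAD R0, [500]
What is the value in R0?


Register and memory trace:
  MOV R2, 191  → R2 = 191
  STORE [500], R2  → mem[500] = 191
  MOV R2, 0  → R2 = 0
  LOAD R0, [500]  → R0 = mem[500] = 191
Final: R0 = 191

191


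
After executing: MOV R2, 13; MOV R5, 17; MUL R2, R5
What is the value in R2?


Register state trace:
  MOV R2, 13  → R2 = 13
  MOV R5, 17  → R5 = 17
  MUL R2, R5  → R2 = 13 * 17 = 221
Final: R2 = 221

221


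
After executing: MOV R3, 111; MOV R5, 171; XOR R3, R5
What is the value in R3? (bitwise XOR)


Register state trace:
  MOV R3, 111  → R3 = 111 (0b01101111)
  MOV R5, 171  → R5 = 171 (0b10101011)
  XOR R3, R5  → R3 = 111 XOR 171 = 196 (0b11000100)
Final: R3 = 196

196


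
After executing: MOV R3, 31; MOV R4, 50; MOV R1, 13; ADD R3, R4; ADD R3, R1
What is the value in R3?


Register state trace:
  MOV R3, 31  → R3 = 31
  MOV R4, 50  → R4 = 50
  MOV R1, 13  → R1 = 13
  ADD R3, R4  → R3 = 31 + 50 = 81
  ADD R3, R1  → R3 = 81 + 13 = 94
Final: R3 = 94

94


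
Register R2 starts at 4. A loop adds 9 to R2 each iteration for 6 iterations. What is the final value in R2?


Starting value: R2 = 4
  Iter 1: R2 = 4 + 9 = 13
  Iter 2: R2 = 13 + 9 = 22
  Iter 3: R2 = 22 + 9 = 31
  Iter 4: R2 = 31 + 9 = 40
  Iter 5: R2 = 40 + 9 = 49
  Iter 6: R2 = 49 + 9 = 58
Final: R2 = 58

58


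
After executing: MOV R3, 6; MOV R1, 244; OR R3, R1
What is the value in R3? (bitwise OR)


Register state trace:
  MOV R3, 6  → R3 = 6 (0b00000110)
  MOV R1, 244  → R1 = 244 (0b11110100)
  OR R3, R1   → R3 = 6 OR 244 = 246 (0b11110110)
Final: R3 = 246

246


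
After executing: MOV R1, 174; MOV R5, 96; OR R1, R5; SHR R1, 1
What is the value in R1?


Register state trace:
  MOV R1, 174  → R1 = 174 (0b10101110)
  MOV R5, 96  → R5 = 96 (0b01100000)
  OR R1, R5  → R1 = 174 OR 96 = 238 (0b11101110)
  SHR R1, 1  → R1 = 238 >> 1 = 119
Final: R1 = 119

119


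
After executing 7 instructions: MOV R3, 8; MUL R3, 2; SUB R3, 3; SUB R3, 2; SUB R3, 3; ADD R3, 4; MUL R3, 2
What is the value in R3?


Register state trace:
  MOV R3, 8  → R3 = 8
  MUL R3, 2  → R3 = 8 * 2 = 16
  SUB R3, 3  → R3 = 16 - 3 = 13
  SUB R3, 2  → R3 = 13 - 2 = 11
  SUB R3, 3  → R3 = 11 - 3 = 8
  ADD R3, 4  → R3 = 8 + 4 = 12
  MUL R3, 2  → R3 = 12 * 2 = 24
Final: R3 = 24

24


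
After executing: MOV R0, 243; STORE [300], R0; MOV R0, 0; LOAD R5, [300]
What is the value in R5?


Register and memory trace:
  MOV R0, 243  → R0 = 243
  STORE [300], R0  → mem[300] = 243
  MOV R0, 0  → R0 = 0
  LOAD R5, [300]  → R5 = mem[300] = 243
Final: R5 = 243

243


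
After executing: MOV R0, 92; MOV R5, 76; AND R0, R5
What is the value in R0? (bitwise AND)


Register state trace:
  MOV R0, 92  → R0 = 92 (0b01011100)
  MOV R5, 76  → R5 = 76 (0b01001100)
  AND R0, R5  → R0 = 92 AND 76 = 76 (0b01001100)
Final: R0 = 76

76


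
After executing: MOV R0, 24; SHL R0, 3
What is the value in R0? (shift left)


Register state trace:
  MOV R0, 24  → R0 = 24
  SHL R0, 3  → R0 = 24 << 3 = 24 * 2^3 = 192
Final: R0 = 192

192


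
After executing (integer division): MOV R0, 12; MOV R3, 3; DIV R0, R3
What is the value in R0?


Register state trace:
  MOV R0, 12  → R0 = 12
  MOV R3, 3  → R3 = 3
  DIV R0, R3  → R0 = 12 // 3 = 4
Final: R0 = 4

4


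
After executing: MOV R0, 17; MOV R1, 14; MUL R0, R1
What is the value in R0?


Register state trace:
  MOV R0, 17  → R0 = 17
  MOV R1, 14  → R1 = 14
  MUL R0, R1  → R0 = 17 * 14 = 238
Final: R0 = 238

238


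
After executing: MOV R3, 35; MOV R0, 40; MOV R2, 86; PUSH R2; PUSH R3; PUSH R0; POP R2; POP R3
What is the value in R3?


Stack trace (top is rightmost):
  MOV R3, 35  → R3 = 35
  MOV R0, 40  → R0 = 40
  MOV R2, 86  → R2 = 86
  PUSH R2  → stack: [86]
  PUSH R3  → stack: [86, 35]
  PUSH R0  → stack: [86, 35, 40]
  POP R2  → R2 = 40, stack: [86, 35]
  POP R3  → R3 = 35, stack: [86]
Final: R3 = 35

35


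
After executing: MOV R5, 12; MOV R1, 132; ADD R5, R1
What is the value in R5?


Register state trace:
  MOV R5, 12  → R5 = 12
  MOV R1, 132  → R1 = 132
  ADD R5, R1  → R5 = 12 + 132 = 144
Final: R5 = 144

144


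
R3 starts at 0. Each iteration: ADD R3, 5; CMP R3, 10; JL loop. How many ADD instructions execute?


Loop trace (R3 starts at 0, target 10, step 5):
  ADD #1: R3 = 0 + 5 = 5  → 5 < 10, loop
  ADD #2: R3 = 5 + 5 = 10  → 10 >= 10, exit
Total ADD instructions: 2

2


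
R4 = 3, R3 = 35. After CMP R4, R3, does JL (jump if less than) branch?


Trace:
  R4 = 3, R3 = 35
  CMP R4, R3  → compares 3 vs 35
  JL checks: is 3 less than 35?
  3 < 35, so condition is true
Branch taken: Yes

Yes


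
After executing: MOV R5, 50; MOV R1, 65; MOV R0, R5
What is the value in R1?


Register state trace:
  MOV R5, 50  → R5 = 50
  MOV R1, 65  → R1 = 65
  MOV R0, R5  → R0 = 50
Final: R1 = 65

65


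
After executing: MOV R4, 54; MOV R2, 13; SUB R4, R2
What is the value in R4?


Register state trace:
  MOV R4, 54  → R4 = 54
  MOV R2, 13  → R2 = 13
  SUB R4, R2  → R4 = 54 - 13 = 41
Final: R4 = 41

41


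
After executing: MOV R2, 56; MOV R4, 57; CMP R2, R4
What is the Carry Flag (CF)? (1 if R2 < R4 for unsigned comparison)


Register state trace:
  MOV R2, 56  → R2 = 56
  MOV R4, 57  → R4 = 57
  CMP R2, R4  → unsigned 56 - 57: borrow occurs
  56 < 57, so CF = 1
CF = 1

1


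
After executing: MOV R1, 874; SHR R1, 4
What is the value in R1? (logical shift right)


Register state trace:
  MOV R1, 874  → R1 = 874
  SHR R1, 4  → R1 = 874 >> 4 = 874 // 2^4 = 54
Final: R1 = 54

54


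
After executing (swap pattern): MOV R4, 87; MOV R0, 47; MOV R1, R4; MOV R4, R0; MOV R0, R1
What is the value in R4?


Register state trace (swap pattern):
  MOV R4, 87  → R4 = 87
  MOV R0, 47  → R0 = 47
  MOV R1, R4  → R1 = 87  (save R4)
  MOV R4, R0  → R4 = 47  (R4 gets R0's value)
  MOV R0, R1  → R0 = 87  (R0 gets saved value)
Final: R4 = 47

47


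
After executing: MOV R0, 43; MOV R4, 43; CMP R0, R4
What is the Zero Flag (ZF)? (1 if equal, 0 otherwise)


Register state trace:
  MOV R0, 43  → R0 = 43
  MOV R4, 43  → R4 = 43
  CMP R0, R4  → computes 43 - 43 = 0
  Result is zero, so values are equal
ZF = 1

1


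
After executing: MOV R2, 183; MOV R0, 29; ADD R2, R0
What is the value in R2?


Register state trace:
  MOV R2, 183  → R2 = 183
  MOV R0, 29  → R0 = 29
  ADD R2, R0  → R2 = 183 + 29 = 212
Final: R2 = 212

212


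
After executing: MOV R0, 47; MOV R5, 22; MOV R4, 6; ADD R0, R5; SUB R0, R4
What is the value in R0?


Register state trace:
  MOV R0, 47  → R0 = 47
  MOV R5, 22  → R5 = 22
  MOV R4, 6  → R4 = 6
  ADD R0, R5  → R0 = 47 + 22 = 69
  SUB R0, R4  → R0 = 69 - 6 = 63
Final: R0 = 63

63


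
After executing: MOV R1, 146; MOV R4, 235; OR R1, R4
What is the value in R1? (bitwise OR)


Register state trace:
  MOV R1, 146  → R1 = 146 (0b10010010)
  MOV R4, 235  → R4 = 235 (0b11101011)
  OR R1, R4   → R1 = 146 OR 235 = 251 (0b11111011)
Final: R1 = 251

251


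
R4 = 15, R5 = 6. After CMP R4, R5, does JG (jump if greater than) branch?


Trace:
  R4 = 15, R5 = 6
  CMP R4, R5  → compares 15 vs 6
  JG checks: is 15 greater than 6?
  15 > 6, so condition is true
Branch taken: Yes

Yes


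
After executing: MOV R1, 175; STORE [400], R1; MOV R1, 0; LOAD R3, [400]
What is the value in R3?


Register and memory trace:
  MOV R1, 175  → R1 = 175
  STORE [400], R1  → mem[400] = 175
  MOV R1, 0  → R1 = 0
  LOAD R3, [400]  → R3 = mem[400] = 175
Final: R3 = 175

175


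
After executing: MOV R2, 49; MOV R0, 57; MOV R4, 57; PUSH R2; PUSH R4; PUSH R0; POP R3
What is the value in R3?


Stack trace (top is rightmost):
  MOV R2, 49  → R2 = 49
  MOV R0, 57  → R0 = 57
  MOV R4, 57  → R4 = 57
  PUSH R2  → stack: [49]
  PUSH R4  → stack: [49, 57]
  PUSH R0  → stack: [49, 57, 57]
  POP R3  → R3 = 57, stack: [49, 57]
Final: R3 = 57

57


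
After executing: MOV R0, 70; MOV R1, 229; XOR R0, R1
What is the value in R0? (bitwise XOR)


Register state trace:
  MOV R0, 70  → R0 = 70 (0b01000110)
  MOV R1, 229  → R1 = 229 (0b11100101)
  XOR R0, R1  → R0 = 70 XOR 229 = 163 (0b10100011)
Final: R0 = 163

163


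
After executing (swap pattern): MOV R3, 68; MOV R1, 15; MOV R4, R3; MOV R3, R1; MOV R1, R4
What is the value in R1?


Register state trace (swap pattern):
  MOV R3, 68  → R3 = 68
  MOV R1, 15  → R1 = 15
  MOV R4, R3  → R4 = 68  (save R3)
  MOV R3, R1  → R3 = 15  (R3 gets R1's value)
  MOV R1, R4  → R1 = 68  (R1 gets saved value)
Final: R1 = 68

68


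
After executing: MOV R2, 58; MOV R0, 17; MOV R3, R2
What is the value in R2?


Register state trace:
  MOV R2, 58  → R2 = 58
  MOV R0, 17  → R0 = 17
  MOV R3, R2  → R3 = 58
Final: R2 = 58

58


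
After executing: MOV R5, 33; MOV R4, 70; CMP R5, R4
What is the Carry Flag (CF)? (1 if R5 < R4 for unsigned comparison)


Register state trace:
  MOV R5, 33  → R5 = 33
  MOV R4, 70  → R4 = 70
  CMP R5, R4  → unsigned 33 - 70: borrow occurs
  33 < 70, so CF = 1
CF = 1

1


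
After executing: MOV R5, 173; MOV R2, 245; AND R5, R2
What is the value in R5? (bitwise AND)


Register state trace:
  MOV R5, 173  → R5 = 173 (0b10101101)
  MOV R2, 245  → R2 = 245 (0b11110101)
  AND R5, R2  → R5 = 173 AND 245 = 165 (0b10100101)
Final: R5 = 165

165


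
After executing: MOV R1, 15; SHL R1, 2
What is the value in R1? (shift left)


Register state trace:
  MOV R1, 15  → R1 = 15
  SHL R1, 2  → R1 = 15 << 2 = 15 * 2^2 = 60
Final: R1 = 60

60


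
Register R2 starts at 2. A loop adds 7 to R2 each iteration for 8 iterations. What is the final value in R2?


Starting value: R2 = 2
  Iter 1: R2 = 2 + 7 = 9
  Iter 2: R2 = 9 + 7 = 16
  Iter 3: R2 = 16 + 7 = 23
  Iter 4: R2 = 23 + 7 = 30
  Iter 5: R2 = 30 + 7 = 37
  Iter 6: R2 = 37 + 7 = 44
  Iter 7: R2 = 44 + 7 = 51
  Iter 8: R2 = 51 + 7 = 58
Final: R2 = 58

58


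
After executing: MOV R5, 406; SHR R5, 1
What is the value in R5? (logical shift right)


Register state trace:
  MOV R5, 406  → R5 = 406
  SHR R5, 1  → R5 = 406 >> 1 = 406 // 2^1 = 203
Final: R5 = 203

203


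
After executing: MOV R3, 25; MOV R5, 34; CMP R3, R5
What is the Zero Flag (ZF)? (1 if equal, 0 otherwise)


Register state trace:
  MOV R3, 25  → R3 = 25
  MOV R5, 34  → R5 = 34
  CMP R3, R5  → computes 25 - 34 = -9
  Result is nonzero, so values are not equal
ZF = 0

0


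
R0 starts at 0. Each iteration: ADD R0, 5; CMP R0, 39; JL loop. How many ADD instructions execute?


Loop trace (R0 starts at 0, target 39, step 5):
  ADD #1: R0 = 0 + 5 = 5  → 5 < 39, loop
  ADD #2: R0 = 5 + 5 = 10  → 10 < 39, loop
  ADD #3: R0 = 10 + 5 = 15  → 15 < 39, loop
  ADD #4: R0 = 15 + 5 = 20  → 20 < 39, loop
  ADD #5: R0 = 20 + 5 = 25  → 25 < 39, loop
  ADD #6: R0 = 25 + 5 = 30  → 30 < 39, loop
  ADD #7: R0 = 30 + 5 = 35  → 35 < 39, loop
  ADD #8: R0 = 35 + 5 = 40  → 40 >= 39, exit
Total ADD instructions: 8

8


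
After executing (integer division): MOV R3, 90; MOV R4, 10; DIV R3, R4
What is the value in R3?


Register state trace:
  MOV R3, 90  → R3 = 90
  MOV R4, 10  → R4 = 10
  DIV R3, R4  → R3 = 90 // 10 = 9
Final: R3 = 9

9


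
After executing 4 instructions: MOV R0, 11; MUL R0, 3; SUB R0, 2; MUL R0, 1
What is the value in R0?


Register state trace:
  MOV R0, 11  → R0 = 11
  MUL R0, 3  → R0 = 11 * 3 = 33
  SUB R0, 2  → R0 = 33 - 2 = 31
  MUL R0, 1  → R0 = 31 * 1 = 31
Final: R0 = 31

31


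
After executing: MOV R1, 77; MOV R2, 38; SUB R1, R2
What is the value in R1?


Register state trace:
  MOV R1, 77  → R1 = 77
  MOV R2, 38  → R2 = 38
  SUB R1, R2  → R1 = 77 - 38 = 39
Final: R1 = 39

39


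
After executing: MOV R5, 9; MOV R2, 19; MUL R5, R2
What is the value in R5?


Register state trace:
  MOV R5, 9  → R5 = 9
  MOV R2, 19  → R2 = 19
  MUL R5, R2  → R5 = 9 * 19 = 171
Final: R5 = 171

171


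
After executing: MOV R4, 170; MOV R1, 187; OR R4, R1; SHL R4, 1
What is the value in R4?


Register state trace:
  MOV R4, 170  → R4 = 170 (0b10101010)
  MOV R1, 187  → R1 = 187 (0b10111011)
  OR R4, R1  → R4 = 170 OR 187 = 187 (0b10111011)
  SHL R4, 1  → R4 = 187 << 1 = 374
Final: R4 = 374

374


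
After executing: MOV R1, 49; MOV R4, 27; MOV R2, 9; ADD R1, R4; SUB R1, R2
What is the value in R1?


Register state trace:
  MOV R1, 49  → R1 = 49
  MOV R4, 27  → R4 = 27
  MOV R2, 9  → R2 = 9
  ADD R1, R4  → R1 = 49 + 27 = 76
  SUB R1, R2  → R1 = 76 - 9 = 67
Final: R1 = 67

67


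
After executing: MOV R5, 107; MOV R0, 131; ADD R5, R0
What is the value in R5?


Register state trace:
  MOV R5, 107  → R5 = 107
  MOV R0, 131  → R0 = 131
  ADD R5, R0  → R5 = 107 + 131 = 238
Final: R5 = 238

238


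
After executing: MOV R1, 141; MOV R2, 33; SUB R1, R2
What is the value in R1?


Register state trace:
  MOV R1, 141  → R1 = 141
  MOV R2, 33  → R2 = 33
  SUB R1, R2  → R1 = 141 - 33 = 108
Final: R1 = 108

108


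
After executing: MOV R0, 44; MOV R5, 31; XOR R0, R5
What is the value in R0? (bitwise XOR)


Register state trace:
  MOV R0, 44  → R0 = 44 (0b00101100)
  MOV R5, 31  → R5 = 31 (0b00011111)
  XOR R0, R5  → R0 = 44 XOR 31 = 51 (0b00110011)
Final: R0 = 51

51


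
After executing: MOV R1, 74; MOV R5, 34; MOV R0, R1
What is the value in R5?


Register state trace:
  MOV R1, 74  → R1 = 74
  MOV R5, 34  → R5 = 34
  MOV R0, R1  → R0 = 74
Final: R5 = 34

34


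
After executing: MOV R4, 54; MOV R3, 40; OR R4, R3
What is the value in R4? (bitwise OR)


Register state trace:
  MOV R4, 54  → R4 = 54 (0b00110110)
  MOV R3, 40  → R3 = 40 (0b00101000)
  OR R4, R3   → R4 = 54 OR 40 = 62 (0b00111110)
Final: R4 = 62

62


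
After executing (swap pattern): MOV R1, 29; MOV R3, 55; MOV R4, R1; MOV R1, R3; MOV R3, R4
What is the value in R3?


Register state trace (swap pattern):
  MOV R1, 29  → R1 = 29
  MOV R3, 55  → R3 = 55
  MOV R4, R1  → R4 = 29  (save R1)
  MOV R1, R3  → R1 = 55  (R1 gets R3's value)
  MOV R3, R4  → R3 = 29  (R3 gets saved value)
Final: R3 = 29

29


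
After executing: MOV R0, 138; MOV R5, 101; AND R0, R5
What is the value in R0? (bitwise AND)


Register state trace:
  MOV R0, 138  → R0 = 138 (0b10001010)
  MOV R5, 101  → R5 = 101 (0b01100101)
  AND R0, R5  → R0 = 138 AND 101 = 0 (0b00000000)
Final: R0 = 0

0


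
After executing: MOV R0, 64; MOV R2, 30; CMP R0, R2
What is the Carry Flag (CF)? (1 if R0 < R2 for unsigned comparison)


Register state trace:
  MOV R0, 64  → R0 = 64
  MOV R2, 30  → R2 = 30
  CMP R0, R2  → unsigned 64 - 30: no borrow
  64 >= 30, so CF = 0
CF = 0

0


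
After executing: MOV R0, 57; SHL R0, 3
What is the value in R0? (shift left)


Register state trace:
  MOV R0, 57  → R0 = 57
  SHL R0, 3  → R0 = 57 << 3 = 57 * 2^3 = 456
Final: R0 = 456

456


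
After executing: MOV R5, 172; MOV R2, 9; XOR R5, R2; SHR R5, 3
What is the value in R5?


Register state trace:
  MOV R5, 172  → R5 = 172 (0b10101100)
  MOV R2, 9  → R2 = 9 (0b00001001)
  XOR R5, R2  → R5 = 172 XOR 9 = 165 (0b10100101)
  SHR R5, 3  → R5 = 165 >> 3 = 20
Final: R5 = 20

20


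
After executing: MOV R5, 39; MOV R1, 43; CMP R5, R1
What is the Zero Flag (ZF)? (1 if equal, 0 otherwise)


Register state trace:
  MOV R5, 39  → R5 = 39
  MOV R1, 43  → R1 = 43
  CMP R5, R1  → computes 39 - 43 = -4
  Result is nonzero, so values are not equal
ZF = 0

0


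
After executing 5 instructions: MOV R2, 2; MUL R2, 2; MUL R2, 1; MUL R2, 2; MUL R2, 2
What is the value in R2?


Register state trace:
  MOV R2, 2  → R2 = 2
  MUL R2, 2  → R2 = 2 * 2 = 4
  MUL R2, 1  → R2 = 4 * 1 = 4
  MUL R2, 2  → R2 = 4 * 2 = 8
  MUL R2, 2  → R2 = 8 * 2 = 16
Final: R2 = 16

16


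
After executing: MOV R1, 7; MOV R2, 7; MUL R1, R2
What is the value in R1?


Register state trace:
  MOV R1, 7  → R1 = 7
  MOV R2, 7  → R2 = 7
  MUL R1, R2  → R1 = 7 * 7 = 49
Final: R1 = 49

49


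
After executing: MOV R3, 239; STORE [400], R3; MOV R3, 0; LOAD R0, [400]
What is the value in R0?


Register and memory trace:
  MOV R3, 239  → R3 = 239
  STORE [400], R3  → mem[400] = 239
  MOV R3, 0  → R3 = 0
  LOAD R0, [400]  → R0 = mem[400] = 239
Final: R0 = 239

239


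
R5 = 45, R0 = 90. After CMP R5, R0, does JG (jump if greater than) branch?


Trace:
  R5 = 45, R0 = 90
  CMP R5, R0  → compares 45 vs 90
  JG checks: is 45 greater than 90?
  45 < 90, so condition is false
Branch taken: No

No


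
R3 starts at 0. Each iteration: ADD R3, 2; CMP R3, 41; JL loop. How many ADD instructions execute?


Loop trace (R3 starts at 0, target 41, step 2):
  ADD #1: R3 = 0 + 2 = 2  → 2 < 41, loop
  ADD #2: R3 = 2 + 2 = 4  → 4 < 41, loop
  ADD #3: R3 = 4 + 2 = 6  → 6 < 41, loop
  ADD #4: R3 = 6 + 2 = 8  → 8 < 41, loop
  ADD #5: R3 = 8 + 2 = 10  → 10 < 41, loop
  ADD #6: R3 = 10 + 2 = 12  → 12 < 41, loop
  ADD #7: R3 = 12 + 2 = 14  → 14 < 41, loop
  ADD #8: R3 = 14 + 2 = 16  → 16 < 41, loop
  ADD #9: R3 = 16 + 2 = 18  → 18 < 41, loop
  ADD #10: R3 = 18 + 2 = 20  → 20 < 41, loop
  ADD #11: R3 = 20 + 2 = 22  → 22 < 41, loop
  ADD #12: R3 = 22 + 2 = 24  → 24 < 41, loop
  ADD #13: R3 = 24 + 2 = 26  → 26 < 41, loop
  ADD #14: R3 = 26 + 2 = 28  → 28 < 41, loop
  ADD #15: R3 = 28 + 2 = 30  → 30 < 41, loop
  ADD #16: R3 = 30 + 2 = 32  → 32 < 41, loop
  ADD #17: R3 = 32 + 2 = 34  → 34 < 41, loop
  ADD #18: R3 = 34 + 2 = 36  → 36 < 41, loop
  ADD #19: R3 = 36 + 2 = 38  → 38 < 41, loop
  ADD #20: R3 = 38 + 2 = 40  → 40 < 41, loop
  ADD #21: R3 = 40 + 2 = 42  → 42 >= 41, exit
Total ADD instructions: 21

21


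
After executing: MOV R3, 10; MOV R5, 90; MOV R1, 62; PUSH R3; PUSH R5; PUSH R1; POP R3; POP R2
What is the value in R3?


Stack trace (top is rightmost):
  MOV R3, 10  → R3 = 10
  MOV R5, 90  → R5 = 90
  MOV R1, 62  → R1 = 62
  PUSH R3  → stack: [10]
  PUSH R5  → stack: [10, 90]
  PUSH R1  → stack: [10, 90, 62]
  POP R3  → R3 = 62, stack: [10, 90]
  POP R2  → R2 = 90, stack: [10]
Final: R3 = 62

62


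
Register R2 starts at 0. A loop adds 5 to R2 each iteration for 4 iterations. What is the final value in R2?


Starting value: R2 = 0
  Iter 1: R2 = 0 + 5 = 5
  Iter 2: R2 = 5 + 5 = 10
  Iter 3: R2 = 10 + 5 = 15
  Iter 4: R2 = 15 + 5 = 20
Final: R2 = 20

20


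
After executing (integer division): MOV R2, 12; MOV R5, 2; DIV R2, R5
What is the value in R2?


Register state trace:
  MOV R2, 12  → R2 = 12
  MOV R5, 2  → R5 = 2
  DIV R2, R5  → R2 = 12 // 2 = 6
Final: R2 = 6

6


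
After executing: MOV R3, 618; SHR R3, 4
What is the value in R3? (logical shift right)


Register state trace:
  MOV R3, 618  → R3 = 618
  SHR R3, 4  → R3 = 618 >> 4 = 618 // 2^4 = 38
Final: R3 = 38

38


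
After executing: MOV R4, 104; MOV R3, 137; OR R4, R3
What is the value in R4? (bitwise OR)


Register state trace:
  MOV R4, 104  → R4 = 104 (0b01101000)
  MOV R3, 137  → R3 = 137 (0b10001001)
  OR R4, R3   → R4 = 104 OR 137 = 233 (0b11101001)
Final: R4 = 233

233


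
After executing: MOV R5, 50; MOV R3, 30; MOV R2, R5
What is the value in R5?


Register state trace:
  MOV R5, 50  → R5 = 50
  MOV R3, 30  → R3 = 30
  MOV R2, R5  → R2 = 50
Final: R5 = 50

50


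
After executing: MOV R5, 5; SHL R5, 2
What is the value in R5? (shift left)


Register state trace:
  MOV R5, 5  → R5 = 5
  SHL R5, 2  → R5 = 5 << 2 = 5 * 2^2 = 20
Final: R5 = 20

20


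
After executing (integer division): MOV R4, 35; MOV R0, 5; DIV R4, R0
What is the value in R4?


Register state trace:
  MOV R4, 35  → R4 = 35
  MOV R0, 5  → R0 = 5
  DIV R4, R0  → R4 = 35 // 5 = 7
Final: R4 = 7

7


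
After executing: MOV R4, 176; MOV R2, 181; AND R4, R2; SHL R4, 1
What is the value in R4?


Register state trace:
  MOV R4, 176  → R4 = 176 (0b10110000)
  MOV R2, 181  → R2 = 181 (0b10110101)
  AND R4, R2  → R4 = 176 AND 181 = 176 (0b10110000)
  SHL R4, 1  → R4 = 176 << 1 = 352
Final: R4 = 352

352


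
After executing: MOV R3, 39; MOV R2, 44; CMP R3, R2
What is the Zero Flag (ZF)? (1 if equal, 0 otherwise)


Register state trace:
  MOV R3, 39  → R3 = 39
  MOV R2, 44  → R2 = 44
  CMP R3, R2  → computes 39 - 44 = -5
  Result is nonzero, so values are not equal
ZF = 0

0


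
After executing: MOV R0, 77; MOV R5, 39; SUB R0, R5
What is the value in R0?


Register state trace:
  MOV R0, 77  → R0 = 77
  MOV R5, 39  → R5 = 39
  SUB R0, R5  → R0 = 77 - 39 = 38
Final: R0 = 38

38


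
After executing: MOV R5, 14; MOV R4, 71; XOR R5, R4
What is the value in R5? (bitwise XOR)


Register state trace:
  MOV R5, 14  → R5 = 14 (0b00001110)
  MOV R4, 71  → R4 = 71 (0b01000111)
  XOR R5, R4  → R5 = 14 XOR 71 = 73 (0b01001001)
Final: R5 = 73

73


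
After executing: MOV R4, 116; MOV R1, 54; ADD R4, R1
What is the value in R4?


Register state trace:
  MOV R4, 116  → R4 = 116
  MOV R1, 54  → R1 = 54
  ADD R4, R1  → R4 = 116 + 54 = 170
Final: R4 = 170

170


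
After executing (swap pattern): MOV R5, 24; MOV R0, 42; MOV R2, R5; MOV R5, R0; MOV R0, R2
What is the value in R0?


Register state trace (swap pattern):
  MOV R5, 24  → R5 = 24
  MOV R0, 42  → R0 = 42
  MOV R2, R5  → R2 = 24  (save R5)
  MOV R5, R0  → R5 = 42  (R5 gets R0's value)
  MOV R0, R2  → R0 = 24  (R0 gets saved value)
Final: R0 = 24

24


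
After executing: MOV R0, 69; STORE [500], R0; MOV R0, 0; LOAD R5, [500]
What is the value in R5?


Register and memory trace:
  MOV R0, 69  → R0 = 69
  STORE [500], R0  → mem[500] = 69
  MOV R0, 0  → R0 = 0
  LOAD R5, [500]  → R5 = mem[500] = 69
Final: R5 = 69

69


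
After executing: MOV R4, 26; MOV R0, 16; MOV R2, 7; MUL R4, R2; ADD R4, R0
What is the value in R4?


Register state trace:
  MOV R4, 26  → R4 = 26
  MOV R0, 16  → R0 = 16
  MOV R2, 7  → R2 = 7
  MUL R4, R2  → R4 = 26 * 7 = 182
  ADD R4, R0  → R4 = 182 + 16 = 198
Final: R4 = 198

198


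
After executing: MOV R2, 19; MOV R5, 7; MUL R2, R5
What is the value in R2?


Register state trace:
  MOV R2, 19  → R2 = 19
  MOV R5, 7  → R5 = 7
  MUL R2, R5  → R2 = 19 * 7 = 133
Final: R2 = 133

133


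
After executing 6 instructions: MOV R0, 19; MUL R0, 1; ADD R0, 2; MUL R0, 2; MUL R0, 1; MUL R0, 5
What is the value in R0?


Register state trace:
  MOV R0, 19  → R0 = 19
  MUL R0, 1  → R0 = 19 * 1 = 19
  ADD R0, 2  → R0 = 19 + 2 = 21
  MUL R0, 2  → R0 = 21 * 2 = 42
  MUL R0, 1  → R0 = 42 * 1 = 42
  MUL R0, 5  → R0 = 42 * 5 = 210
Final: R0 = 210

210


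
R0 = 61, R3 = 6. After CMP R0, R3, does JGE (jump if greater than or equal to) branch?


Trace:
  R0 = 61, R3 = 6
  CMP R0, R3  → compares 61 vs 6
  JGE checks: is 61 greater than or equal to 6?
  61 > 6, so condition is true
Branch taken: Yes

Yes


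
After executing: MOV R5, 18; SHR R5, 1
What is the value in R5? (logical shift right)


Register state trace:
  MOV R5, 18  → R5 = 18
  SHR R5, 1  → R5 = 18 >> 1 = 18 // 2^1 = 9
Final: R5 = 9

9


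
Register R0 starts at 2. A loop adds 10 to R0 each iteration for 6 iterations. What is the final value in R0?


Starting value: R0 = 2
  Iter 1: R0 = 2 + 10 = 12
  Iter 2: R0 = 12 + 10 = 22
  Iter 3: R0 = 22 + 10 = 32
  Iter 4: R0 = 32 + 10 = 42
  Iter 5: R0 = 42 + 10 = 52
  Iter 6: R0 = 52 + 10 = 62
Final: R0 = 62

62


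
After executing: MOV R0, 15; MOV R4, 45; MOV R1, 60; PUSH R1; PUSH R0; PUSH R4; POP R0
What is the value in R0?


Stack trace (top is rightmost):
  MOV R0, 15  → R0 = 15
  MOV R4, 45  → R4 = 45
  MOV R1, 60  → R1 = 60
  PUSH R1  → stack: [60]
  PUSH R0  → stack: [60, 15]
  PUSH R4  → stack: [60, 15, 45]
  POP R0  → R0 = 45, stack: [60, 15]
Final: R0 = 45

45


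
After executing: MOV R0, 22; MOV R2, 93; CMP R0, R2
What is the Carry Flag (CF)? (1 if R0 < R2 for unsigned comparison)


Register state trace:
  MOV R0, 22  → R0 = 22
  MOV R2, 93  → R2 = 93
  CMP R0, R2  → unsigned 22 - 93: borrow occurs
  22 < 93, so CF = 1
CF = 1

1


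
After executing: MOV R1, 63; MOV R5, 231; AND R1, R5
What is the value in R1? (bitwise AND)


Register state trace:
  MOV R1, 63  → R1 = 63 (0b00111111)
  MOV R5, 231  → R5 = 231 (0b11100111)
  AND R1, R5  → R1 = 63 AND 231 = 39 (0b00100111)
Final: R1 = 39

39


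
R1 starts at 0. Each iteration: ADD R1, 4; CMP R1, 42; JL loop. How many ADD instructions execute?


Loop trace (R1 starts at 0, target 42, step 4):
  ADD #1: R1 = 0 + 4 = 4  → 4 < 42, loop
  ADD #2: R1 = 4 + 4 = 8  → 8 < 42, loop
  ADD #3: R1 = 8 + 4 = 12  → 12 < 42, loop
  ADD #4: R1 = 12 + 4 = 16  → 16 < 42, loop
  ADD #5: R1 = 16 + 4 = 20  → 20 < 42, loop
  ADD #6: R1 = 20 + 4 = 24  → 24 < 42, loop
  ADD #7: R1 = 24 + 4 = 28  → 28 < 42, loop
  ADD #8: R1 = 28 + 4 = 32  → 32 < 42, loop
  ADD #9: R1 = 32 + 4 = 36  → 36 < 42, loop
  ADD #10: R1 = 36 + 4 = 40  → 40 < 42, loop
  ADD #11: R1 = 40 + 4 = 44  → 44 >= 42, exit
Total ADD instructions: 11

11


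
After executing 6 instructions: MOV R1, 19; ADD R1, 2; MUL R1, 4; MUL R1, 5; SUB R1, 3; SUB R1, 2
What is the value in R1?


Register state trace:
  MOV R1, 19  → R1 = 19
  ADD R1, 2  → R1 = 19 + 2 = 21
  MUL R1, 4  → R1 = 21 * 4 = 84
  MUL R1, 5  → R1 = 84 * 5 = 420
  SUB R1, 3  → R1 = 420 - 3 = 417
  SUB R1, 2  → R1 = 417 - 2 = 415
Final: R1 = 415

415


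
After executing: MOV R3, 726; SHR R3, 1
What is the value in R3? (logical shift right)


Register state trace:
  MOV R3, 726  → R3 = 726
  SHR R3, 1  → R3 = 726 >> 1 = 726 // 2^1 = 363
Final: R3 = 363

363


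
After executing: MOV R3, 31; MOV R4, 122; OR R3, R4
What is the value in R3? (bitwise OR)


Register state trace:
  MOV R3, 31  → R3 = 31 (0b00011111)
  MOV R4, 122  → R4 = 122 (0b01111010)
  OR R3, R4   → R3 = 31 OR 122 = 127 (0b01111111)
Final: R3 = 127

127


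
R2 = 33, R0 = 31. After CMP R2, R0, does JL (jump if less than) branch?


Trace:
  R2 = 33, R0 = 31
  CMP R2, R0  → compares 33 vs 31
  JL checks: is 33 less than 31?
  33 > 31, so condition is false
Branch taken: No

No


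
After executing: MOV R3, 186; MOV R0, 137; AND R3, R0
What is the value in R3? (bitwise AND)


Register state trace:
  MOV R3, 186  → R3 = 186 (0b10111010)
  MOV R0, 137  → R0 = 137 (0b10001001)
  AND R3, R0  → R3 = 186 AND 137 = 136 (0b10001000)
Final: R3 = 136

136


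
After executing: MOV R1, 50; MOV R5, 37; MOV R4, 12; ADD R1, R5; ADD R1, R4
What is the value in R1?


Register state trace:
  MOV R1, 50  → R1 = 50
  MOV R5, 37  → R5 = 37
  MOV R4, 12  → R4 = 12
  ADD R1, R5  → R1 = 50 + 37 = 87
  ADD R1, R4  → R1 = 87 + 12 = 99
Final: R1 = 99

99


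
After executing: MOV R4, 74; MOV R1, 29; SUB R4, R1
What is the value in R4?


Register state trace:
  MOV R4, 74  → R4 = 74
  MOV R1, 29  → R1 = 29
  SUB R4, R1  → R4 = 74 - 29 = 45
Final: R4 = 45

45


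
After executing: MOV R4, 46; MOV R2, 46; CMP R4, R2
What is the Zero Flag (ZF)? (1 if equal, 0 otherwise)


Register state trace:
  MOV R4, 46  → R4 = 46
  MOV R2, 46  → R2 = 46
  CMP R4, R2  → computes 46 - 46 = 0
  Result is zero, so values are equal
ZF = 1

1


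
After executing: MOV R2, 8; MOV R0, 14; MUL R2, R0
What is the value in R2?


Register state trace:
  MOV R2, 8  → R2 = 8
  MOV R0, 14  → R0 = 14
  MUL R2, R0  → R2 = 8 * 14 = 112
Final: R2 = 112

112


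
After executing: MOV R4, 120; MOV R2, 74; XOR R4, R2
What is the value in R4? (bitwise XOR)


Register state trace:
  MOV R4, 120  → R4 = 120 (0b01111000)
  MOV R2, 74  → R2 = 74 (0b01001010)
  XOR R4, R2  → R4 = 120 XOR 74 = 50 (0b00110010)
Final: R4 = 50

50


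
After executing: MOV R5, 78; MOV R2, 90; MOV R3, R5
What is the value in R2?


Register state trace:
  MOV R5, 78  → R5 = 78
  MOV R2, 90  → R2 = 90
  MOV R3, R5  → R3 = 78
Final: R2 = 90

90


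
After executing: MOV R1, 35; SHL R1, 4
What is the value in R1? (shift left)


Register state trace:
  MOV R1, 35  → R1 = 35
  SHL R1, 4  → R1 = 35 << 4 = 35 * 2^4 = 560
Final: R1 = 560

560


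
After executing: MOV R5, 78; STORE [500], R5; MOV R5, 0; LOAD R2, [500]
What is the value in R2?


Register and memory trace:
  MOV R5, 78  → R5 = 78
  STORE [500], R5  → mem[500] = 78
  MOV R5, 0  → R5 = 0
  LOAD R2, [500]  → R2 = mem[500] = 78
Final: R2 = 78

78


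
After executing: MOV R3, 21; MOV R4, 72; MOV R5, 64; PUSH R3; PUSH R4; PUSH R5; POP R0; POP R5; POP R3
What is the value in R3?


Stack trace (top is rightmost):
  MOV R3, 21  → R3 = 21
  MOV R4, 72  → R4 = 72
  MOV R5, 64  → R5 = 64
  PUSH R3  → stack: [21]
  PUSH R4  → stack: [21, 72]
  PUSH R5  → stack: [21, 72, 64]
  POP R0  → R0 = 64, stack: [21, 72]
  POP R5  → R5 = 72, stack: [21]
  POP R3  → R3 = 21, stack: []
Final: R3 = 21

21


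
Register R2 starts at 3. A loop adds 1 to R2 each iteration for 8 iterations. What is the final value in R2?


Starting value: R2 = 3
  Iter 1: R2 = 3 + 1 = 4
  Iter 2: R2 = 4 + 1 = 5
  Iter 3: R2 = 5 + 1 = 6
  Iter 4: R2 = 6 + 1 = 7
  Iter 5: R2 = 7 + 1 = 8
  Iter 6: R2 = 8 + 1 = 9
  Iter 7: R2 = 9 + 1 = 10
  Iter 8: R2 = 10 + 1 = 11
Final: R2 = 11

11


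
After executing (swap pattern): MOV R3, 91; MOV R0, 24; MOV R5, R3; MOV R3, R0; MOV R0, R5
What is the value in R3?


Register state trace (swap pattern):
  MOV R3, 91  → R3 = 91
  MOV R0, 24  → R0 = 24
  MOV R5, R3  → R5 = 91  (save R3)
  MOV R3, R0  → R3 = 24  (R3 gets R0's value)
  MOV R0, R5  → R0 = 91  (R0 gets saved value)
Final: R3 = 24

24


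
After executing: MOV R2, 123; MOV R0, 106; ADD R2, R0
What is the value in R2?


Register state trace:
  MOV R2, 123  → R2 = 123
  MOV R0, 106  → R0 = 106
  ADD R2, R0  → R2 = 123 + 106 = 229
Final: R2 = 229

229


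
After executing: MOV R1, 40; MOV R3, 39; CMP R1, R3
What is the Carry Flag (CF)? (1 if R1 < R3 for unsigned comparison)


Register state trace:
  MOV R1, 40  → R1 = 40
  MOV R3, 39  → R3 = 39
  CMP R1, R3  → unsigned 40 - 39: no borrow
  40 >= 39, so CF = 0
CF = 0

0


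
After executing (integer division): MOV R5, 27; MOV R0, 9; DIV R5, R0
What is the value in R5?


Register state trace:
  MOV R5, 27  → R5 = 27
  MOV R0, 9  → R0 = 9
  DIV R5, R0  → R5 = 27 // 9 = 3
Final: R5 = 3

3


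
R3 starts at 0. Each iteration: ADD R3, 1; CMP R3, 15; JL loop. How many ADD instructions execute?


Loop trace (R3 starts at 0, target 15, step 1):
  ADD #1: R3 = 0 + 1 = 1  → 1 < 15, loop
  ADD #2: R3 = 1 + 1 = 2  → 2 < 15, loop
  ADD #3: R3 = 2 + 1 = 3  → 3 < 15, loop
  ADD #4: R3 = 3 + 1 = 4  → 4 < 15, loop
  ADD #5: R3 = 4 + 1 = 5  → 5 < 15, loop
  ADD #6: R3 = 5 + 1 = 6  → 6 < 15, loop
  ADD #7: R3 = 6 + 1 = 7  → 7 < 15, loop
  ADD #8: R3 = 7 + 1 = 8  → 8 < 15, loop
  ADD #9: R3 = 8 + 1 = 9  → 9 < 15, loop
  ADD #10: R3 = 9 + 1 = 10  → 10 < 15, loop
  ADD #11: R3 = 10 + 1 = 11  → 11 < 15, loop
  ADD #12: R3 = 11 + 1 = 12  → 12 < 15, loop
  ADD #13: R3 = 12 + 1 = 13  → 13 < 15, loop
  ADD #14: R3 = 13 + 1 = 14  → 14 < 15, loop
  ADD #15: R3 = 14 + 1 = 15  → 15 >= 15, exit
Total ADD instructions: 15

15


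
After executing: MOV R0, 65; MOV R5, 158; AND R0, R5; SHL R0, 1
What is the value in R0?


Register state trace:
  MOV R0, 65  → R0 = 65 (0b01000001)
  MOV R5, 158  → R5 = 158 (0b10011110)
  AND R0, R5  → R0 = 65 AND 158 = 0 (0b00000000)
  SHL R0, 1  → R0 = 0 << 1 = 0
Final: R0 = 0

0
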